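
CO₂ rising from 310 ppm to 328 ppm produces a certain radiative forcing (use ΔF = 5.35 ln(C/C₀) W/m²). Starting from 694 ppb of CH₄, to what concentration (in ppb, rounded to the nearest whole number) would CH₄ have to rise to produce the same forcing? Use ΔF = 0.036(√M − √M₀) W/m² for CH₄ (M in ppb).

M ≈ 1206 ppb

CO₂ forcing: 5.35 × ln(328/310) = 5.35 × 0.056441 = 0.30196 W/m².
Set 0.036(√M − √694) = 0.30196: √M = 0.30196/0.036 + √694 = 8.3878 + 26.3439 = 34.7317.
M = (34.7317)² = 1206.29 ppb.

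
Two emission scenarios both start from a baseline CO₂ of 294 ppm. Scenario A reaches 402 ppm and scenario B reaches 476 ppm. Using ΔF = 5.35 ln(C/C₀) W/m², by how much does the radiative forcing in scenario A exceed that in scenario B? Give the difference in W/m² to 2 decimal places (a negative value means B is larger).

ΔF_A = 5.35 ln(402/294) = 5.35 × 0.31287 = 1.6739 W/m².
ΔF_B = 5.35 ln(476/294) = 5.35 × 0.48184 = 2.5778 W/m².
Difference: 1.6739 − 2.5778 = -0.9039 W/m².

ΔF_A − ΔF_B = -0.90 W/m²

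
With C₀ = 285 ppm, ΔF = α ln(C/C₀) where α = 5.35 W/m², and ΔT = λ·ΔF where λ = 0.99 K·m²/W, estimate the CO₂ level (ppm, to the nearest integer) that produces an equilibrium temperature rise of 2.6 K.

C ≈ 466 ppm

Required forcing: ΔF = ΔT/λ = 2.6/0.99 = 2.6263 W/m².
Then ln(C/285) = ΔF/5.35 = 2.6263/5.35 = 0.49090.
So C = 285 × e^0.49090 = 285 × 1.63379 = 465.63 ppm.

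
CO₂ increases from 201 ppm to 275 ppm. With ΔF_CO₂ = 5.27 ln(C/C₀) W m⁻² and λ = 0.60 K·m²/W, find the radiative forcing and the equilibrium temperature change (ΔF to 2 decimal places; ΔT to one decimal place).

ΔF = 1.65 W/m²; ΔT = 1.0 K

CO₂: 5.27 × ln(275/201) = 5.27 × ln(1.36816) = 5.27 × 0.31347 = 1.6520 W/m².
ΔT = λ ΔF = 0.60 × 1.65 = 0.9900 K.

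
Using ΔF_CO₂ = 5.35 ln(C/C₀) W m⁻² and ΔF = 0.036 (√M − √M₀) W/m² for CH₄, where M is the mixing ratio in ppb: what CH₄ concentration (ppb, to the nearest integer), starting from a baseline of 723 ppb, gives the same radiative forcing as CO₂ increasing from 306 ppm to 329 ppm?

CO₂ forcing: 5.35 × ln(329/306) = 5.35 × 0.072473 = 0.38773 W/m².
Set 0.036(√M − √723) = 0.38773: √M = 0.38773/0.036 + √723 = 10.7703 + 26.8887 = 37.6590.
M = (37.6590)² = 1418.20 ppb.

M ≈ 1418 ppb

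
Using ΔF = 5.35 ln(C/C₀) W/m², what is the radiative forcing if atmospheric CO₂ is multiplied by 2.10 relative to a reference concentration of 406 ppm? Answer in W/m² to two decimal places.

ΔF = 5.35 × ln(2.10) = 5.35 × 0.74194 = 3.9694 W/m².

ΔF = 3.97 W/m²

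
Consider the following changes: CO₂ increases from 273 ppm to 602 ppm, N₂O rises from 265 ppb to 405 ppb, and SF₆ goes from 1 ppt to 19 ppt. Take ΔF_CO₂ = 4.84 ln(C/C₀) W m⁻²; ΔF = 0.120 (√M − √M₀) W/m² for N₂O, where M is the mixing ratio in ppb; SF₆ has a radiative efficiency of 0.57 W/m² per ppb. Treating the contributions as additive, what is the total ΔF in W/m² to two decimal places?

CO₂: 4.84 × ln(602/273) = 4.84 × ln(2.20513) = 4.84 × 0.79079 = 3.8274 W/m².
N₂O: 0.120 × (√405 − √265) = 0.120 × (20.1246 − 16.2788) = 0.120 × 3.8458 = 0.4615 W/m².
SF₆: Δ = 19 − 1 = 18 ppt = 0.018 ppb; ΔF = 0.57 × 0.018 = 0.0103 W/m².
Total ΔF = 3.8274 + 0.4615 + 0.0103 = 4.2992 W/m².

ΔF = 4.30 W/m²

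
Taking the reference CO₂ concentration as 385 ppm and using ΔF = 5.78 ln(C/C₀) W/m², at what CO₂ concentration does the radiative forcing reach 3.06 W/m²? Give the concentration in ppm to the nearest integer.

Set 5.78 ln(C/385) = 3.06, so ln(C/385) = 3.06/5.78 = 0.52941.
Then C/385 = e^0.52941 = 1.69793, giving C = 385 × 1.69793 = 653.70 ppm.

C ≈ 654 ppm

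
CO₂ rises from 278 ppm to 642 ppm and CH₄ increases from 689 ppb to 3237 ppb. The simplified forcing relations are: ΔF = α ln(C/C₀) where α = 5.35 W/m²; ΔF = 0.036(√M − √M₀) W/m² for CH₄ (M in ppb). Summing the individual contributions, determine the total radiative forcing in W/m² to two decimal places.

CO₂: 5.35 × ln(642/278) = 5.35 × ln(2.30935) = 5.35 × 0.83697 = 4.4778 W/m².
CH₄: 0.036 × (√3237 − √689) = 0.036 × (56.8946 − 26.2488) = 0.036 × 30.6458 = 1.1032 W/m².
Total ΔF = 4.4778 + 1.1032 = 5.5810 W/m².

ΔF = 5.58 W/m²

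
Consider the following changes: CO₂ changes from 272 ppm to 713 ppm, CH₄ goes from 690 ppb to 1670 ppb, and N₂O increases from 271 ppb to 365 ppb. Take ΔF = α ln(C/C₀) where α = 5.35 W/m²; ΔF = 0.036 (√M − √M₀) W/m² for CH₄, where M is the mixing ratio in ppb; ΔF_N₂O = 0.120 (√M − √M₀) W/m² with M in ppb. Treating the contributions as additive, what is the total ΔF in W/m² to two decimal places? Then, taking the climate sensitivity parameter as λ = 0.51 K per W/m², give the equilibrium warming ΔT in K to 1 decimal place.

CO₂: 5.35 × ln(713/272) = 5.35 × ln(2.62132) = 5.35 × 0.96368 = 5.1557 W/m².
CH₄: 0.036 × (√1670 − √690) = 0.036 × (40.8656 − 26.2679) = 0.036 × 14.5977 = 0.5255 W/m².
N₂O: 0.120 × (√365 − √271) = 0.120 × (19.1050 − 16.4621) = 0.120 × 2.6429 = 0.3171 W/m².
Total ΔF = 5.1557 + 0.5255 + 0.3171 = 5.9983 W/m².
ΔT = λ ΔF = 0.51 × 6.00 = 3.0600 K.

ΔF = 6.00 W/m²; ΔT = 3.1 K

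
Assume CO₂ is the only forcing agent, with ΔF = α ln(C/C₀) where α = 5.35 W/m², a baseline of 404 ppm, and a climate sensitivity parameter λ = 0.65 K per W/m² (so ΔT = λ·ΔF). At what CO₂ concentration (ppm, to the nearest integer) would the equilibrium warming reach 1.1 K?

C ≈ 554 ppm

Required forcing: ΔF = ΔT/λ = 1.1/0.65 = 1.6923 W/m².
Then ln(C/404) = ΔF/5.35 = 1.6923/5.35 = 0.31632.
So C = 404 × e^0.31632 = 404 × 1.37207 = 554.32 ppm.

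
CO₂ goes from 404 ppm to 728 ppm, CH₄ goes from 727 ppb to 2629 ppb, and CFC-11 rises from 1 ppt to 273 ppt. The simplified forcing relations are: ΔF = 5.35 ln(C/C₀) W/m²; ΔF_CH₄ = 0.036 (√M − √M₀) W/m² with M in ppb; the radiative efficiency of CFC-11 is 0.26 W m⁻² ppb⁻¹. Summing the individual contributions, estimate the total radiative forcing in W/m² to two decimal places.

CO₂: 5.35 × ln(728/404) = 5.35 × ln(1.80198) = 5.35 × 0.58889 = 3.1506 W/m².
CH₄: 0.036 × (√2629 − √727) = 0.036 × (51.2738 − 26.9629) = 0.036 × 24.3109 = 0.8752 W/m².
CFC-11: Δ = 273 − 1 = 272 ppt = 0.272 ppb; ΔF = 0.26 × 0.272 = 0.0707 W/m².
Total ΔF = 3.1506 + 0.8752 + 0.0707 = 4.0965 W/m².

ΔF = 4.10 W/m²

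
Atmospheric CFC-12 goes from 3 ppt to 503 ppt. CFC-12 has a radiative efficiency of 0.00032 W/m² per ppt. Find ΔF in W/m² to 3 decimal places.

ΔF = 0.160 W/m²

CFC-12: ΔF = 0.00032 × (503 − 3) = 0.00032 × 500 = 0.1600 W/m².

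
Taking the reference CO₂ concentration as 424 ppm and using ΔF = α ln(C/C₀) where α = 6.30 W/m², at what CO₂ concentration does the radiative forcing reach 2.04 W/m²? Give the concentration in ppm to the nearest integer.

C ≈ 586 ppm

Set 6.30 ln(C/424) = 2.04, so ln(C/424) = 2.04/6.30 = 0.32381.
Then C/424 = e^0.32381 = 1.38238, giving C = 424 × 1.38238 = 586.13 ppm.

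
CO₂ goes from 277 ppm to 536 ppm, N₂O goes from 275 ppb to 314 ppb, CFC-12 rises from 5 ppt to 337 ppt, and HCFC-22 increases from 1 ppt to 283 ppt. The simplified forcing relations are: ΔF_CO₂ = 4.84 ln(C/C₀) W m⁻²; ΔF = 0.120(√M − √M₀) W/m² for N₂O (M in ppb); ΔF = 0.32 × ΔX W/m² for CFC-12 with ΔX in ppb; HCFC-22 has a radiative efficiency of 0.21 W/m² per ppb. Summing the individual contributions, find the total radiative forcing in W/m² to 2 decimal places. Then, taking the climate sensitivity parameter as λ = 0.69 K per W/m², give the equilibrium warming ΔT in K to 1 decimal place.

ΔF = 3.50 W/m²; ΔT = 2.4 K

CO₂: 4.84 × ln(536/277) = 4.84 × ln(1.93502) = 4.84 × 0.66012 = 3.1950 W/m².
N₂O: 0.120 × (√314 − √275) = 0.120 × (17.7200 − 16.5831) = 0.120 × 1.1369 = 0.1364 W/m².
CFC-12: Δ = 337 − 5 = 332 ppt = 0.332 ppb; ΔF = 0.32 × 0.332 = 0.1062 W/m².
HCFC-22: Δ = 283 − 1 = 282 ppt = 0.282 ppb; ΔF = 0.21 × 0.282 = 0.0592 W/m².
Total ΔF = 3.1950 + 0.1364 + 0.1062 + 0.0592 = 3.4968 W/m².
ΔT = λ ΔF = 0.69 × 3.50 = 2.4150 K.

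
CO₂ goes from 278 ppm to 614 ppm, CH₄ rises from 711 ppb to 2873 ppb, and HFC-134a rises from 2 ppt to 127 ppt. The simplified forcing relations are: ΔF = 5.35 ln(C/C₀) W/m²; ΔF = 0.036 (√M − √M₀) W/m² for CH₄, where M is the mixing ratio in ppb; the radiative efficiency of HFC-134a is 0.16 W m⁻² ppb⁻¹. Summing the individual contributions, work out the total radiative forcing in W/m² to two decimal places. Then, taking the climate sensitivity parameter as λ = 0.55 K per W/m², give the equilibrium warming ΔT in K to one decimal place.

ΔF = 5.23 W/m²; ΔT = 2.9 K

CO₂: 5.35 × ln(614/278) = 5.35 × ln(2.20863) = 5.35 × 0.79237 = 4.2392 W/m².
CH₄: 0.036 × (√2873 − √711) = 0.036 × (53.6004 − 26.6646) = 0.036 × 26.9358 = 0.9697 W/m².
HFC-134a: Δ = 127 − 2 = 125 ppt = 0.125 ppb; ΔF = 0.16 × 0.125 = 0.0200 W/m².
Total ΔF = 4.2392 + 0.9697 + 0.0200 = 5.2289 W/m².
ΔT = λ ΔF = 0.55 × 5.23 = 2.8765 K.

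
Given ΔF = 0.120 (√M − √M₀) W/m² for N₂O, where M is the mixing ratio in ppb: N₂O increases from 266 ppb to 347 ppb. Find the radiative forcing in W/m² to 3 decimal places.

ΔF = 0.278 W/m²

N₂O: 0.120 × (√347 − √266) = 0.120 × (18.6279 − 16.3095) = 0.120 × 2.3184 = 0.2782 W/m².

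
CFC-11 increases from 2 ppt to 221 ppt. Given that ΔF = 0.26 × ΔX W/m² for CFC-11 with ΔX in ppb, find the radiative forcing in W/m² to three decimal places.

CFC-11: Δ = 221 − 2 = 219 ppt = 0.219 ppb; ΔF = 0.26 × 0.219 = 0.0569 W/m².

ΔF = 0.057 W/m²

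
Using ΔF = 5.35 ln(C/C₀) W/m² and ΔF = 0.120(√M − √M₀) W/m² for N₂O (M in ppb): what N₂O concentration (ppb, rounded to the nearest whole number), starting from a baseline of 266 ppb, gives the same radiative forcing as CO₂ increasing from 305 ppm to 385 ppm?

CO₂ forcing: 5.35 × ln(385/305) = 5.35 × 0.232932 = 1.24619 W/m².
Set 0.120(√M − √266) = 1.24619: √M = 1.24619/0.120 + √266 = 10.3849 + 16.3095 = 26.6944.
M = (26.6944)² = 712.59 ppb.

M ≈ 713 ppb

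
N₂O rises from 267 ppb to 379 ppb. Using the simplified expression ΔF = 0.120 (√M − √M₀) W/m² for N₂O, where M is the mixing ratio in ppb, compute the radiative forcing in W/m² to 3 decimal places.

N₂O: 0.120 × (√379 − √267) = 0.120 × (19.4679 − 16.3401) = 0.120 × 3.1278 = 0.3753 W/m².

ΔF = 0.375 W/m²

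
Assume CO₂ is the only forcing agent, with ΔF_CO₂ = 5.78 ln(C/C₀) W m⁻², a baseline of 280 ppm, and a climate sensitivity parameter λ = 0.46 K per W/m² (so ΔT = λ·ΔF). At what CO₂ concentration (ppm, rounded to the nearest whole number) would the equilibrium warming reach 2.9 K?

Required forcing: ΔF = ΔT/λ = 2.9/0.46 = 6.3043 W/m².
Then ln(C/280) = ΔF/5.78 = 6.3043/5.78 = 1.09071.
So C = 280 × e^1.09071 = 280 × 2.97639 = 833.39 ppm.

C ≈ 833 ppm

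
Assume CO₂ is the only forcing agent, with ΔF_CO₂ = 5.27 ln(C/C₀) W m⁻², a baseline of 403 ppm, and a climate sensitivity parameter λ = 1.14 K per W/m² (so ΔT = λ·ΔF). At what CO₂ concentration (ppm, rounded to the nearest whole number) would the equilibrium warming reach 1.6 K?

Required forcing: ΔF = ΔT/λ = 1.6/1.14 = 1.4035 W/m².
Then ln(C/403) = ΔF/5.27 = 1.4035/5.27 = 0.26632.
So C = 403 × e^0.26632 = 403 × 1.30515 = 525.98 ppm.

C ≈ 526 ppm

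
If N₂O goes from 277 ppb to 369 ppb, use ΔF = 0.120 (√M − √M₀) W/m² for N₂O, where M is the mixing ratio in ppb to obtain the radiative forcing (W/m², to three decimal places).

N₂O: 0.120 × (√369 − √277) = 0.120 × (19.2094 − 16.6433) = 0.120 × 2.5661 = 0.3079 W/m².

ΔF = 0.308 W/m²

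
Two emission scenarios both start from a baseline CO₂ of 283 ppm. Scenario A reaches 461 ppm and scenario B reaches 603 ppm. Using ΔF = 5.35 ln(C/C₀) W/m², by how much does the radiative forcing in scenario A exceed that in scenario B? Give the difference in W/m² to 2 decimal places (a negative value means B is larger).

ΔF_A = 5.35 ln(461/283) = 5.35 × 0.48795 = 2.6105 W/m².
ΔF_B = 5.35 ln(603/283) = 5.35 × 0.75647 = 4.0471 W/m².
Difference: 2.6105 − 4.0471 = -1.4366 W/m².
(Equivalently, ΔF_A − ΔF_B = 5.35 ln(461/603) = 5.35 × -0.26852 = -1.4366 W/m².)

ΔF_A − ΔF_B = -1.44 W/m²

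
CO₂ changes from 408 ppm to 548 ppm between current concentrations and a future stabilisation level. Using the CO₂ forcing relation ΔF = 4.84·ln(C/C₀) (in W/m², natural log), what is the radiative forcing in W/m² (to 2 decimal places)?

CO₂: 4.84 × ln(548/408) = 4.84 × ln(1.34314) = 4.84 × 0.29501 = 1.4278 W/m².

ΔF = 1.43 W/m²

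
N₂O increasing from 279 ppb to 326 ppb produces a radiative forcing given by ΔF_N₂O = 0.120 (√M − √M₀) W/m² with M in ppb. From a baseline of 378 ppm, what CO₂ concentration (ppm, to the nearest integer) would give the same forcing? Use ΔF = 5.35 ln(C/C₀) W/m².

N₂O forcing: 0.120 × (√326 − √279) = 0.120 × (18.0555 − 16.7033) = 0.120 × 1.3522 = 0.16226 W/m².
Set 5.35 ln(C/378) = 0.16226: ln(C/378) = 0.16226/5.35 = 0.03033, so C = 378 × e^0.03033 = 378 × 1.03079 = 389.64 ppm.

C ≈ 390 ppm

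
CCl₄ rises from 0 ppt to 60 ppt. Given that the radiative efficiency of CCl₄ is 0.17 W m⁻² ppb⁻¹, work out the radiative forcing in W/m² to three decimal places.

ΔF = 0.010 W/m²

CCl₄: Δ = 60 − 0 = 60 ppt = 0.060 ppb; ΔF = 0.17 × 0.060 = 0.0102 W/m².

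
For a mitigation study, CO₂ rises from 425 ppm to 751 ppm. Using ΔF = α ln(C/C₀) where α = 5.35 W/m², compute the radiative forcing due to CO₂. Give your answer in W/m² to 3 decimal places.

ΔF = 3.046 W/m²

CO₂: 5.35 × ln(751/425) = 5.35 × ln(1.76706) = 5.35 × 0.56932 = 3.0459 W/m².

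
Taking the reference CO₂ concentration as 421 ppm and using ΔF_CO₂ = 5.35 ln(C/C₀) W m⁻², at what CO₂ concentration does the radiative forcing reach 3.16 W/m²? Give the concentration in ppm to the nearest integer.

C ≈ 760 ppm

Set 5.35 ln(C/421) = 3.16, so ln(C/421) = 3.16/5.35 = 0.59065.
Then C/421 = e^0.59065 = 1.80516, giving C = 421 × 1.80516 = 759.97 ppm.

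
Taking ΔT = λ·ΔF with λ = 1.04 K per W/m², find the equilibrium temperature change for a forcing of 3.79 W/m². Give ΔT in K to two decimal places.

ΔT = 3.94 K

ΔT = λ ΔF = 1.04 × 3.79 = 3.9416 K.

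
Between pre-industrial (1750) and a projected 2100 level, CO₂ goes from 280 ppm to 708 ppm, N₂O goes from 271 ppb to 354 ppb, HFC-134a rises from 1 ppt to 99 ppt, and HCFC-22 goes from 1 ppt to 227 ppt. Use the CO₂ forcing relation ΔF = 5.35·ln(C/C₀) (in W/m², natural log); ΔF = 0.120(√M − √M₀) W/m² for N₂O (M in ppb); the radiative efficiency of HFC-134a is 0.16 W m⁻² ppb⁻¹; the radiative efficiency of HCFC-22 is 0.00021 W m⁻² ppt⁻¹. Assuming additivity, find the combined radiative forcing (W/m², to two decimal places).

ΔF = 5.31 W/m²

CO₂: 5.35 × ln(708/280) = 5.35 × ln(2.52857) = 5.35 × 0.92765 = 4.9629 W/m².
N₂O: 0.120 × (√354 − √271) = 0.120 × (18.8149 − 16.4621) = 0.120 × 2.3528 = 0.2823 W/m².
HFC-134a: Δ = 99 − 1 = 98 ppt = 0.098 ppb; ΔF = 0.16 × 0.098 = 0.0157 W/m².
HCFC-22: ΔF = 0.00021 × (227 − 1) = 0.00021 × 226 = 0.0475 W/m².
Total ΔF = 4.9629 + 0.2823 + 0.0157 + 0.0475 = 5.3084 W/m².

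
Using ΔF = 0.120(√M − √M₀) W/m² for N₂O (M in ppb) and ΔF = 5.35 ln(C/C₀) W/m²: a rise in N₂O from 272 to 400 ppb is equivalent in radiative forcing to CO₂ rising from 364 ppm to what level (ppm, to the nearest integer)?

N₂O forcing: 0.120 × (√400 − √272) = 0.120 × (20.0000 − 16.4924) = 0.120 × 3.5076 = 0.42091 W/m².
Set 5.35 ln(C/364) = 0.42091: ln(C/364) = 0.42091/5.35 = 0.07867, so C = 364 × e^0.07867 = 364 × 1.08185 = 393.79 ppm.

C ≈ 394 ppm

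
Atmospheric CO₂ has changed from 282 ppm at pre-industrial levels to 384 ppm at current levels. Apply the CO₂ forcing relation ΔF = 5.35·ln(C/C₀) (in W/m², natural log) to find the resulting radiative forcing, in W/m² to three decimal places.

CO₂ absorption bands are partially saturated, so forcing scales with the logarithm of the concentration ratio.
CO₂: 5.35 × ln(384/282) = 5.35 × ln(1.36170) = 5.35 × 0.30873 = 1.6517 W/m².

ΔF = 1.652 W/m²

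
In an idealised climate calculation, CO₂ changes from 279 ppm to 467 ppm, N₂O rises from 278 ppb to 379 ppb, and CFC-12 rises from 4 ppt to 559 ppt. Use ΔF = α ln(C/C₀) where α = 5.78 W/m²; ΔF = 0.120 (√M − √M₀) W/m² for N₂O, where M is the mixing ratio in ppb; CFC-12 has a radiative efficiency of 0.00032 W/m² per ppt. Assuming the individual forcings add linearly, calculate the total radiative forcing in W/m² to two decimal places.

CO₂: 5.78 × ln(467/279) = 5.78 × ln(1.67384) = 5.78 × 0.51512 = 2.9774 W/m².
N₂O: 0.120 × (√379 − √278) = 0.120 × (19.4679 − 16.6733) = 0.120 × 2.7946 = 0.3354 W/m².
CFC-12: ΔF = 0.00032 × (559 − 4) = 0.00032 × 555 = 0.1776 W/m².
Total ΔF = 2.9774 + 0.3354 + 0.1776 = 3.4904 W/m².

ΔF = 3.49 W/m²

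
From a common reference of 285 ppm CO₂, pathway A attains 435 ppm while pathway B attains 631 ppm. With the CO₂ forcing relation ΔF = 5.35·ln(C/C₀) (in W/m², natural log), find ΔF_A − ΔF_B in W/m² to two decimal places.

ΔF_A = 5.35 ln(435/285) = 5.35 × 0.42286 = 2.2623 W/m².
ΔF_B = 5.35 ln(631/285) = 5.35 × 0.79482 = 4.2523 W/m².
Difference: 2.2623 − 4.2523 = -1.9900 W/m².
(Equivalently, ΔF_A − ΔF_B = 5.35 ln(435/631) = 5.35 × -0.37196 = -1.9900 W/m².)

ΔF_A − ΔF_B = -1.99 W/m²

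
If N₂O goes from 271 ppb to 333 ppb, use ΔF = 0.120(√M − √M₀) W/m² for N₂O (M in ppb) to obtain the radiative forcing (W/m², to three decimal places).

N₂O: 0.120 × (√333 − √271) = 0.120 × (18.2483 − 16.4621) = 0.120 × 1.7862 = 0.2143 W/m².

ΔF = 0.214 W/m²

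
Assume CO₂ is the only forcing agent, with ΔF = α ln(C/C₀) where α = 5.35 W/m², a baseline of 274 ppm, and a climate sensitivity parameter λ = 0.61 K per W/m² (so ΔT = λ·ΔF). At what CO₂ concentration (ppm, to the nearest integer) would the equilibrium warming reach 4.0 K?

C ≈ 933 ppm

Required forcing: ΔF = ΔT/λ = 4.0/0.61 = 6.5574 W/m².
Then ln(C/274) = ΔF/5.35 = 6.5574/5.35 = 1.22568.
So C = 274 × e^1.22568 = 274 × 3.40648 = 933.38 ppm.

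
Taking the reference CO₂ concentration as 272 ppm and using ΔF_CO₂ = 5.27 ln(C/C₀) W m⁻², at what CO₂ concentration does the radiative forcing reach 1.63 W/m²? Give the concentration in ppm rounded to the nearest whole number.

Set 5.27 ln(C/272) = 1.63, so ln(C/272) = 1.63/5.27 = 0.30930.
Then C/272 = e^0.30930 = 1.36247, giving C = 272 × 1.36247 = 370.59 ppm.

C ≈ 371 ppm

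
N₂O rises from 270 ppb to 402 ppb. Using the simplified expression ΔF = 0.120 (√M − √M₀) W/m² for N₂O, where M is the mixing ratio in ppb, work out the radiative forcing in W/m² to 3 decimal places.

ΔF = 0.434 W/m²

N₂O: 0.120 × (√402 − √270) = 0.120 × (20.0499 − 16.4317) = 0.120 × 3.6182 = 0.4342 W/m².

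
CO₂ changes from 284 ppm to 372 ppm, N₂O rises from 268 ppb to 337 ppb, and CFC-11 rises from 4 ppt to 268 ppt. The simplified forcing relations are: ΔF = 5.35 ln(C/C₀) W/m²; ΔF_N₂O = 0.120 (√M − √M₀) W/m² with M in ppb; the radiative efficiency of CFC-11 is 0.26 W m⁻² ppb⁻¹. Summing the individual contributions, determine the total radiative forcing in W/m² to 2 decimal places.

ΔF = 1.75 W/m²

CO₂: 5.35 × ln(372/284) = 5.35 × ln(1.30986) = 5.35 × 0.26992 = 1.4441 W/m².
N₂O: 0.120 × (√337 − √268) = 0.120 × (18.3576 − 16.3707) = 0.120 × 1.9869 = 0.2384 W/m².
CFC-11: Δ = 268 − 4 = 264 ppt = 0.264 ppb; ΔF = 0.26 × 0.264 = 0.0686 W/m².
Total ΔF = 1.4441 + 0.2384 + 0.0686 = 1.7511 W/m².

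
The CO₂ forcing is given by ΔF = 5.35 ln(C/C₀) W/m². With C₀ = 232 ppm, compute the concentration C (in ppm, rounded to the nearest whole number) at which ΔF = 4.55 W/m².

C ≈ 543 ppm

Set 5.35 ln(C/232) = 4.55, so ln(C/232) = 4.55/5.35 = 0.85047.
Then C/232 = e^0.85047 = 2.34075, giving C = 232 × 2.34075 = 543.05 ppm.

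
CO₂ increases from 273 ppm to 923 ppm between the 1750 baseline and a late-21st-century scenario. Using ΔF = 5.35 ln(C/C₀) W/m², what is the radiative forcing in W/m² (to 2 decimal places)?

CO₂: 5.35 × ln(923/273) = 5.35 × ln(3.38095) = 5.35 × 1.21816 = 6.5172 W/m².

ΔF = 6.52 W/m²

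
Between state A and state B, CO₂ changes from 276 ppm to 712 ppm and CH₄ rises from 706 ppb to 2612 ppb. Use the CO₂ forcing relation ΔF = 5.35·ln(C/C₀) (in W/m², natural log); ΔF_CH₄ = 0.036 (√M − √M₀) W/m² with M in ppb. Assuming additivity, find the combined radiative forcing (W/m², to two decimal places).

CO₂: 5.35 × ln(712/276) = 5.35 × ln(2.57971) = 5.35 × 0.94768 = 5.0701 W/m².
CH₄: 0.036 × (√2612 − √706) = 0.036 × (51.1077 − 26.5707) = 0.036 × 24.5370 = 0.8833 W/m².
Total ΔF = 5.0701 + 0.8833 = 5.9534 W/m².

ΔF = 5.95 W/m²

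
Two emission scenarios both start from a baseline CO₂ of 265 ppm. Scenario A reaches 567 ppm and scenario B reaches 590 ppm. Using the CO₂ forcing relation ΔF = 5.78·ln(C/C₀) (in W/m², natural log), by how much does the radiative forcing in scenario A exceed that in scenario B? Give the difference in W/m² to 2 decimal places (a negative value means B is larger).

ΔF_A = 5.78 ln(567/265) = 5.78 × 0.76063 = 4.3964 W/m².
ΔF_B = 5.78 ln(590/265) = 5.78 × 0.80039 = 4.6263 W/m².
Difference: 4.3964 − 4.6263 = -0.2299 W/m².

ΔF_A − ΔF_B = -0.23 W/m²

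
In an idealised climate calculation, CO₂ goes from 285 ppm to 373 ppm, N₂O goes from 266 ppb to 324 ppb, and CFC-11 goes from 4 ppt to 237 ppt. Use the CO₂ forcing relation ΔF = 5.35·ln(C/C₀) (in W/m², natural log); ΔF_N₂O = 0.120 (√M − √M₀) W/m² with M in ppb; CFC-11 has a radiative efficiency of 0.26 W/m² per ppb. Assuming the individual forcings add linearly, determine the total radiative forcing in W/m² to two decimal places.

CO₂: 5.35 × ln(373/285) = 5.35 × ln(1.30877) = 5.35 × 0.26909 = 1.4396 W/m².
N₂O: 0.120 × (√324 − √266) = 0.120 × (18.0000 − 16.3095) = 0.120 × 1.6905 = 0.2029 W/m².
CFC-11: Δ = 237 − 4 = 233 ppt = 0.233 ppb; ΔF = 0.26 × 0.233 = 0.0606 W/m².
Total ΔF = 1.4396 + 0.2029 + 0.0606 = 1.7031 W/m².

ΔF = 1.70 W/m²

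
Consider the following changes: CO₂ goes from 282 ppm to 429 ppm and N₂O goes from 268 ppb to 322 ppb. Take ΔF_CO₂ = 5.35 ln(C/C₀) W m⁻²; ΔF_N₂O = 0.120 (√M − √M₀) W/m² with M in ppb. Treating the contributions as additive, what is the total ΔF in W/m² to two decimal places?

CO₂: 5.35 × ln(429/282) = 5.35 × ln(1.52128) = 5.35 × 0.41955 = 2.2446 W/m².
N₂O: 0.120 × (√322 − √268) = 0.120 × (17.9444 − 16.3707) = 0.120 × 1.5737 = 0.1888 W/m².
Total ΔF = 2.2446 + 0.1888 = 2.4334 W/m².

ΔF = 2.43 W/m²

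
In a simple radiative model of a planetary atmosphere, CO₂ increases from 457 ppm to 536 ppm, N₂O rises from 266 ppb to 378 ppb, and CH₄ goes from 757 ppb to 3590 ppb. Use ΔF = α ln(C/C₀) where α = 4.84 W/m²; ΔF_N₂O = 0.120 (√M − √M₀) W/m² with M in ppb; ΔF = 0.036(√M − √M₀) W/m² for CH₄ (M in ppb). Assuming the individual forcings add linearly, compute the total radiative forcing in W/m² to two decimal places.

CO₂: 4.84 × ln(536/457) = 4.84 × ln(1.17287) = 4.84 × 0.15945 = 0.7717 W/m².
N₂O: 0.120 × (√378 − √266) = 0.120 × (19.4422 − 16.3095) = 0.120 × 3.1327 = 0.3759 W/m².
CH₄: 0.036 × (√3590 − √757) = 0.036 × (59.9166 − 27.5136) = 0.036 × 32.4030 = 1.1665 W/m².
Total ΔF = 0.7717 + 0.3759 + 1.1665 = 2.3141 W/m².

ΔF = 2.31 W/m²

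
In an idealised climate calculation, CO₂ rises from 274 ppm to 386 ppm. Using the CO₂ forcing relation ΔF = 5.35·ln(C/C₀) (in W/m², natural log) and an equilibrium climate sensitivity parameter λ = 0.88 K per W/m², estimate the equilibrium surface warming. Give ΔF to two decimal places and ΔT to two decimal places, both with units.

ΔF = 1.83 W/m²; ΔT = 1.61 K

CO₂: 5.35 × ln(386/274) = 5.35 × ln(1.40876) = 5.35 × 0.34271 = 1.8335 W/m².
ΔT = λ ΔF = 0.88 × 1.83 = 1.6104 K.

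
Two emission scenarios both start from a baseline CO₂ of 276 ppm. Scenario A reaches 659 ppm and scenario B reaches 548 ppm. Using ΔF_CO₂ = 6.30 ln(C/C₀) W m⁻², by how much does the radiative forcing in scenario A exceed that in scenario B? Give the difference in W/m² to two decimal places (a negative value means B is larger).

ΔF_A − ΔF_B = 1.16 W/m²

ΔF_A = 6.30 ln(659/276) = 6.30 × 0.87032 = 5.4830 W/m².
ΔF_B = 6.30 ln(548/276) = 6.30 × 0.68587 = 4.3210 W/m².
Difference: 5.4830 − 4.3210 = 1.1620 W/m².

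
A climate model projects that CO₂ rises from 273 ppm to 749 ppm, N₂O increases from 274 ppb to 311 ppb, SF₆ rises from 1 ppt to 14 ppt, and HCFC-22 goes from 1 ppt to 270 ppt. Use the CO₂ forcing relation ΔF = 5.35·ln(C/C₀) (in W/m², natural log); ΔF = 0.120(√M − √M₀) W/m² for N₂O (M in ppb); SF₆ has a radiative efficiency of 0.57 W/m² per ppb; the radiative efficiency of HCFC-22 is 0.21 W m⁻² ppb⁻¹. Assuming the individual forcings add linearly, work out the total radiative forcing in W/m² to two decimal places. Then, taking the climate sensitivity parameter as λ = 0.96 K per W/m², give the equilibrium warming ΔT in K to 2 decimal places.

CO₂: 5.35 × ln(749/273) = 5.35 × ln(2.74359) = 5.35 × 1.00927 = 5.3996 W/m².
N₂O: 0.120 × (√311 − √274) = 0.120 × (17.6352 − 16.5529) = 0.120 × 1.0823 = 0.1299 W/m².
SF₆: Δ = 14 − 1 = 13 ppt = 0.013 ppb; ΔF = 0.57 × 0.013 = 0.0074 W/m².
HCFC-22: Δ = 270 − 1 = 269 ppt = 0.269 ppb; ΔF = 0.21 × 0.269 = 0.0565 W/m².
Total ΔF = 5.3996 + 0.1299 + 0.0074 + 0.0565 = 5.5934 W/m².
ΔT = λ ΔF = 0.96 × 5.59 = 5.3664 K.

ΔF = 5.59 W/m²; ΔT = 5.37 K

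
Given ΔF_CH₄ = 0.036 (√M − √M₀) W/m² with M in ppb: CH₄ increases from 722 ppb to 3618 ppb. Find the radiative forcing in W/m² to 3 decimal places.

CH₄: 0.036 × (√3618 − √722) = 0.036 × (60.1498 − 26.8701) = 0.036 × 33.2797 = 1.1981 W/m².

ΔF = 1.198 W/m²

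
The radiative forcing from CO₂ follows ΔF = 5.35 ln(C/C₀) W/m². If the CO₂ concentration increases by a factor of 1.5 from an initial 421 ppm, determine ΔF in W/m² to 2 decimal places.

ΔF = 2.17 W/m²

ΔF = 5.35 × ln(1.5) = 5.35 × 0.40547 = 2.1693 W/m².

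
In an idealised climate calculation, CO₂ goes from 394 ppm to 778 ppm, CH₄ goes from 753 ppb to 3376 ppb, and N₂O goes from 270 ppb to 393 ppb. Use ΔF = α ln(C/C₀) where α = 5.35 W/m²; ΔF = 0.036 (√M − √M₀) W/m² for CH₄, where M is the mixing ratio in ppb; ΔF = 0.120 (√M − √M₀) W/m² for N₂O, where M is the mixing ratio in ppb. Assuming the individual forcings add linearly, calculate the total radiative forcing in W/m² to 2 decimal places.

ΔF = 5.15 W/m²

CO₂: 5.35 × ln(778/394) = 5.35 × ln(1.97462) = 5.35 × 0.68038 = 3.6400 W/m².
CH₄: 0.036 × (√3376 − √753) = 0.036 × (58.1034 − 27.4408) = 0.036 × 30.6626 = 1.1039 W/m².
N₂O: 0.120 × (√393 − √270) = 0.120 × (19.8242 − 16.4317) = 0.120 × 3.3925 = 0.4071 W/m².
Total ΔF = 3.6400 + 1.1039 + 0.4071 = 5.1510 W/m².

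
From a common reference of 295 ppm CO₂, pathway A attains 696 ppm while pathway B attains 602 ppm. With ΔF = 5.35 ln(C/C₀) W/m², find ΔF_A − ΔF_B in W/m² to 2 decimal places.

ΔF_A − ΔF_B = 0.78 W/m²

ΔF_A = 5.35 ln(696/295) = 5.35 × 0.85837 = 4.5923 W/m².
ΔF_B = 5.35 ln(602/295) = 5.35 × 0.71328 = 3.8160 W/m².
Difference: 4.5923 − 3.8160 = 0.7763 W/m².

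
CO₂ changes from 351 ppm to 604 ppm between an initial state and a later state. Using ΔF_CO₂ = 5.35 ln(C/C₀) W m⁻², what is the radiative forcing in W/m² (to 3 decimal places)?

CO₂ absorption bands are partially saturated, so forcing scales with the logarithm of the concentration ratio.
CO₂: 5.35 × ln(604/351) = 5.35 × ln(1.72080) = 5.35 × 0.54279 = 2.9039 W/m².

ΔF = 2.904 W/m²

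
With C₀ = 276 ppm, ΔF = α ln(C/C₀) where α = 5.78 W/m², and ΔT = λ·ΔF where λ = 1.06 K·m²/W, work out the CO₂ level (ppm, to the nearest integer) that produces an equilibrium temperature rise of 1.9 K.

Required forcing: ΔF = ΔT/λ = 1.9/1.06 = 1.7925 W/m².
Then ln(C/276) = ΔF/5.78 = 1.7925/5.78 = 0.31012.
So C = 276 × e^0.31012 = 276 × 1.36359 = 376.35 ppm.

C ≈ 376 ppm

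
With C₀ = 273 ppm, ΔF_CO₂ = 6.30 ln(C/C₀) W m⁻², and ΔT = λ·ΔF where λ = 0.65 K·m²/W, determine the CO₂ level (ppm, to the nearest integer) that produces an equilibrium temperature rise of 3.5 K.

Required forcing: ΔF = ΔT/λ = 3.5/0.65 = 5.3846 W/m².
Then ln(C/273) = ΔF/6.30 = 5.3846/6.30 = 0.85470.
So C = 273 × e^0.85470 = 273 × 2.35067 = 641.73 ppm.

C ≈ 642 ppm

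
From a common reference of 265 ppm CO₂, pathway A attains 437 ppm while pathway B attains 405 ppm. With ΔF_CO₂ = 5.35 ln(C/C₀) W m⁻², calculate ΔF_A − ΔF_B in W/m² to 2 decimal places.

ΔF_A = 5.35 ln(437/265) = 5.35 × 0.50020 = 2.6761 W/m².
ΔF_B = 5.35 ln(405/265) = 5.35 × 0.42416 = 2.2693 W/m².
Difference: 2.6761 − 2.2693 = 0.4068 W/m².

ΔF_A − ΔF_B = 0.41 W/m²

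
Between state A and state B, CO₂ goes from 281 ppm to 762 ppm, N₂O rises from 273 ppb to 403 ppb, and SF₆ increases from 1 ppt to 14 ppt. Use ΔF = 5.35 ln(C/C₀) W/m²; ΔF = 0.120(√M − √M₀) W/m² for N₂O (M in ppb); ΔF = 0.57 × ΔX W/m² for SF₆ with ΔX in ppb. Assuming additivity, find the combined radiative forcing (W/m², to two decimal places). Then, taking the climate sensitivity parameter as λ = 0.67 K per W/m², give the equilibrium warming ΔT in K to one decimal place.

CO₂: 5.35 × ln(762/281) = 5.35 × ln(2.71174) = 5.35 × 0.99759 = 5.3371 W/m².
N₂O: 0.120 × (√403 − √273) = 0.120 × (20.0749 − 16.5227) = 0.120 × 3.5522 = 0.4263 W/m².
SF₆: Δ = 14 − 1 = 13 ppt = 0.013 ppb; ΔF = 0.57 × 0.013 = 0.0074 W/m².
Total ΔF = 5.3371 + 0.4263 + 0.0074 = 5.7708 W/m².
ΔT = λ ΔF = 0.67 × 5.77 = 3.8659 K.

ΔF = 5.77 W/m²; ΔT = 3.9 K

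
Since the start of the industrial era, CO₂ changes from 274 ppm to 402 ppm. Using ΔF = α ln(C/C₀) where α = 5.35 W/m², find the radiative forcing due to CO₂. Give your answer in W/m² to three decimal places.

ΔF = 2.051 W/m²

CO₂ absorption bands are partially saturated, so forcing scales with the logarithm of the concentration ratio.
CO₂: 5.35 × ln(402/274) = 5.35 × ln(1.46715) = 5.35 × 0.38332 = 2.0508 W/m².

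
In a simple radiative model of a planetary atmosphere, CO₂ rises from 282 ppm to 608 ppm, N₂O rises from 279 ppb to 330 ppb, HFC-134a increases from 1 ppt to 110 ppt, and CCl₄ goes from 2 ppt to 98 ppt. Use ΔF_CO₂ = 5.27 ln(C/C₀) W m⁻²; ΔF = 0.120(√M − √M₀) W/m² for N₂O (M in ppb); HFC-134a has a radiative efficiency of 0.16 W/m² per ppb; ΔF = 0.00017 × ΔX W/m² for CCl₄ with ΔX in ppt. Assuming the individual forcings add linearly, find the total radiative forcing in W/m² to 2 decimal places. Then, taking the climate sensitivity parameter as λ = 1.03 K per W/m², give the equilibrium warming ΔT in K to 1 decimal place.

CO₂: 5.27 × ln(608/282) = 5.27 × ln(2.15603) = 5.27 × 0.76827 = 4.0488 W/m².
N₂O: 0.120 × (√330 − √279) = 0.120 × (18.1659 − 16.7033) = 0.120 × 1.4626 = 0.1755 W/m².
HFC-134a: Δ = 110 − 1 = 109 ppt = 0.109 ppb; ΔF = 0.16 × 0.109 = 0.0174 W/m².
CCl₄: ΔF = 0.00017 × (98 − 2) = 0.00017 × 96 = 0.0163 W/m².
Total ΔF = 4.0488 + 0.1755 + 0.0174 + 0.0163 = 4.2580 W/m².
ΔT = λ ΔF = 1.03 × 4.26 = 4.3878 K.

ΔF = 4.26 W/m²; ΔT = 4.4 K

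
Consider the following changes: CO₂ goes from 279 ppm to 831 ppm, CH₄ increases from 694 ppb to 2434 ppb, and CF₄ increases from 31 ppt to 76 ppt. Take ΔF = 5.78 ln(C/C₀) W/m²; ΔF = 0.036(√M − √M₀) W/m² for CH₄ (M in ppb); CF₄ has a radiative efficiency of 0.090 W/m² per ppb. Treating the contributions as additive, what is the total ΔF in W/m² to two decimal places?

ΔF = 7.14 W/m²

CO₂: 5.78 × ln(831/279) = 5.78 × ln(2.97849) = 5.78 × 1.09142 = 6.3084 W/m².
CH₄: 0.036 × (√2434 − √694) = 0.036 × (49.3356 − 26.3439) = 0.036 × 22.9917 = 0.8277 W/m².
CF₄: Δ = 76 − 31 = 45 ppt = 0.045 ppb; ΔF = 0.090 × 0.045 = 0.0041 W/m².
Total ΔF = 6.3084 + 0.8277 + 0.0041 = 7.1402 W/m².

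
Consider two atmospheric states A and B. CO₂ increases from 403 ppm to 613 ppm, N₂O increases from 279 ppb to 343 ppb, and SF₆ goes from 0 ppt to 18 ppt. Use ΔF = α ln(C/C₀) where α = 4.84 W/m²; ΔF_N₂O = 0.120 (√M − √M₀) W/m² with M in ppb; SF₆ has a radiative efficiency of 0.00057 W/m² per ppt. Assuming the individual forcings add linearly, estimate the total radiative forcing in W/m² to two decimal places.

CO₂: 4.84 × ln(613/403) = 4.84 × ln(1.52109) = 4.84 × 0.41943 = 2.0300 W/m².
N₂O: 0.120 × (√343 − √279) = 0.120 × (18.5203 − 16.7033) = 0.120 × 1.8170 = 0.2180 W/m².
SF₆: ΔF = 0.00057 × (18 − 0) = 0.00057 × 18 = 0.0103 W/m².
Total ΔF = 2.0300 + 0.2180 + 0.0103 = 2.2583 W/m².

ΔF = 2.26 W/m²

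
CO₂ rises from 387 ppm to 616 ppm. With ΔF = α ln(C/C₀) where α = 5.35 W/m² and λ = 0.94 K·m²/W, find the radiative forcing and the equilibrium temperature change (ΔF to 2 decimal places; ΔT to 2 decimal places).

ΔF = 2.49 W/m²; ΔT = 2.34 K

CO₂: 5.35 × ln(616/387) = 5.35 × ln(1.59173) = 5.35 × 0.46482 = 2.4868 W/m².
ΔT = λ ΔF = 0.94 × 2.49 = 2.3406 K.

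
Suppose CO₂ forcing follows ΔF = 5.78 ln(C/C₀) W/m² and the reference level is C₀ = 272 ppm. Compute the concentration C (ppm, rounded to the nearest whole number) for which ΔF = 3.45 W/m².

Set 5.78 ln(C/272) = 3.45, so ln(C/272) = 3.45/5.78 = 0.59689.
Then C/272 = e^0.59689 = 1.81646, giving C = 272 × 1.81646 = 494.08 ppm.

C ≈ 494 ppm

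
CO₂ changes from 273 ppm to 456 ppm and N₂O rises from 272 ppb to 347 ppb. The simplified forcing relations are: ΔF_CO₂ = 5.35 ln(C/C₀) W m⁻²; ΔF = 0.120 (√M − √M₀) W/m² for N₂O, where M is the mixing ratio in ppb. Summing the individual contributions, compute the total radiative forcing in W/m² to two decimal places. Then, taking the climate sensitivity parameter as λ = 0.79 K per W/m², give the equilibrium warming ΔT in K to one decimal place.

ΔF = 3.00 W/m²; ΔT = 2.4 K

CO₂: 5.35 × ln(456/273) = 5.35 × ln(1.67033) = 5.35 × 0.51302 = 2.7447 W/m².
N₂O: 0.120 × (√347 − √272) = 0.120 × (18.6279 − 16.4924) = 0.120 × 2.1355 = 0.2563 W/m².
Total ΔF = 2.7447 + 0.2563 = 3.0010 W/m².
ΔT = λ ΔF = 0.79 × 3.00 = 2.3700 K.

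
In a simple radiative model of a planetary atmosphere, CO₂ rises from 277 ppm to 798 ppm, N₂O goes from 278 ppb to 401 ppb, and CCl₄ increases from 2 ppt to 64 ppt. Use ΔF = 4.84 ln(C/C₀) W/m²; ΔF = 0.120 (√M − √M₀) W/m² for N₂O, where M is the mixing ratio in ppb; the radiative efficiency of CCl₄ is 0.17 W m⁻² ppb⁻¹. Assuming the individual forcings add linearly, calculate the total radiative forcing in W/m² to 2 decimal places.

CO₂: 4.84 × ln(798/277) = 4.84 × ln(2.88087) = 4.84 × 1.05809 = 5.1212 W/m².
N₂O: 0.120 × (√401 − √278) = 0.120 × (20.0250 − 16.6733) = 0.120 × 3.3517 = 0.4022 W/m².
CCl₄: Δ = 64 − 2 = 62 ppt = 0.062 ppb; ΔF = 0.17 × 0.062 = 0.0105 W/m².
Total ΔF = 5.1212 + 0.4022 + 0.0105 = 5.5339 W/m².

ΔF = 5.53 W/m²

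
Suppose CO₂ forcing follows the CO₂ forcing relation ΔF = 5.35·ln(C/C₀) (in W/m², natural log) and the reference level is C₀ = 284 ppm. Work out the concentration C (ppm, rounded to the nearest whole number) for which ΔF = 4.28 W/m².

Set 5.35 ln(C/284) = 4.28, so ln(C/284) = 4.28/5.35 = 0.80000.
Then C/284 = e^0.80000 = 2.22554, giving C = 284 × 2.22554 = 632.05 ppm.

C ≈ 632 ppm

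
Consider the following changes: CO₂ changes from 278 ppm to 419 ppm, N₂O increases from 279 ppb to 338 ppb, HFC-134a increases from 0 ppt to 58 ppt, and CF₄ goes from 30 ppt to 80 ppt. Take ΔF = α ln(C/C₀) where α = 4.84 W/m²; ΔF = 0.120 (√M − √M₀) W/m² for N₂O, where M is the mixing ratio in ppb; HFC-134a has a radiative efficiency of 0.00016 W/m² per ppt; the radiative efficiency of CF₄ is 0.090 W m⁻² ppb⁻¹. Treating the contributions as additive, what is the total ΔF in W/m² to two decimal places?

ΔF = 2.20 W/m²

CO₂: 4.84 × ln(419/278) = 4.84 × ln(1.50719) = 4.84 × 0.41025 = 1.9856 W/m².
N₂O: 0.120 × (√338 − √279) = 0.120 × (18.3848 − 16.7033) = 0.120 × 1.6815 = 0.2018 W/m².
HFC-134a: ΔF = 0.00016 × (58 − 0) = 0.00016 × 58 = 0.0093 W/m².
CF₄: Δ = 80 − 30 = 50 ppt = 0.050 ppb; ΔF = 0.090 × 0.050 = 0.0045 W/m².
Total ΔF = 1.9856 + 0.2018 + 0.0093 + 0.0045 = 2.2012 W/m².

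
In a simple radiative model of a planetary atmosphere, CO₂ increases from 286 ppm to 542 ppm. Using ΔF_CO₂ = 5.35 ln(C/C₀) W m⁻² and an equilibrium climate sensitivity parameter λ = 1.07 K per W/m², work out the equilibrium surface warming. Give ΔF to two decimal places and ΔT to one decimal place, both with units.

CO₂: 5.35 × ln(542/286) = 5.35 × ln(1.89510) = 5.35 × 0.63927 = 3.4201 W/m².
ΔT = λ ΔF = 1.07 × 3.42 = 3.6594 K.

ΔF = 3.42 W/m²; ΔT = 3.7 K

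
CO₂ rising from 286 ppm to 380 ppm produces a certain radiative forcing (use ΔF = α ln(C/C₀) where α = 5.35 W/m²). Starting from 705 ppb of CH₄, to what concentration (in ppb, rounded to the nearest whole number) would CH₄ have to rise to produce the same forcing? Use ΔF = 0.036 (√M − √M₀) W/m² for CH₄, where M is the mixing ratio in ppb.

M ≈ 4731 ppb

CO₂ forcing: 5.35 × ln(380/286) = 5.35 × 0.284179 = 1.52036 W/m².
Set 0.036(√M − √705) = 1.52036: √M = 1.52036/0.036 + √705 = 42.2322 + 26.5518 = 68.7840.
M = (68.7840)² = 4731.24 ppb.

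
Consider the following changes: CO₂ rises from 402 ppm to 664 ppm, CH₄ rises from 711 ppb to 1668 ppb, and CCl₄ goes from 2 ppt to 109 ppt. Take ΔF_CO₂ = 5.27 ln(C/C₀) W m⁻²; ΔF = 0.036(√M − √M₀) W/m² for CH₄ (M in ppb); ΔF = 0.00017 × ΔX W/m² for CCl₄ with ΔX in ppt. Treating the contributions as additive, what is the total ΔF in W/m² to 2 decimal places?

ΔF = 3.17 W/m²

CO₂: 5.27 × ln(664/402) = 5.27 × ln(1.65174) = 5.27 × 0.50183 = 2.6446 W/m².
CH₄: 0.036 × (√1668 − √711) = 0.036 × (40.8412 − 26.6646) = 0.036 × 14.1766 = 0.5104 W/m².
CCl₄: ΔF = 0.00017 × (109 − 2) = 0.00017 × 107 = 0.0182 W/m².
Total ΔF = 2.6446 + 0.5104 + 0.0182 = 3.1732 W/m².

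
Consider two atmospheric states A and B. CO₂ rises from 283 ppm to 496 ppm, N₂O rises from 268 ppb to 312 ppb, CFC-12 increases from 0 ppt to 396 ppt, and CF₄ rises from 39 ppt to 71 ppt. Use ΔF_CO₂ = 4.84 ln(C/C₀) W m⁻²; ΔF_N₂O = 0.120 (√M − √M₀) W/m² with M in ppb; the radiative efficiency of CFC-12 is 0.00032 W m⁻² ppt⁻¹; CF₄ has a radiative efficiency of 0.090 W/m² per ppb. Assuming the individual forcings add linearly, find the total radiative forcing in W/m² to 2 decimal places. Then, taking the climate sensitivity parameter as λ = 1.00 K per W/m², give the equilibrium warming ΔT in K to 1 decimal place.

CO₂: 4.84 × ln(496/283) = 4.84 × ln(1.75265) = 4.84 × 0.56113 = 2.7159 W/m².
N₂O: 0.120 × (√312 − √268) = 0.120 × (17.6635 − 16.3707) = 0.120 × 1.2928 = 0.1551 W/m².
CFC-12: ΔF = 0.00032 × (396 − 0) = 0.00032 × 396 = 0.1267 W/m².
CF₄: Δ = 71 − 39 = 32 ppt = 0.032 ppb; ΔF = 0.090 × 0.032 = 0.0029 W/m².
Total ΔF = 2.7159 + 0.1551 + 0.1267 + 0.0029 = 3.0006 W/m².
ΔT = λ ΔF = 1.00 × 3.00 = 3.0000 K.

ΔF = 3.00 W/m²; ΔT = 3.0 K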